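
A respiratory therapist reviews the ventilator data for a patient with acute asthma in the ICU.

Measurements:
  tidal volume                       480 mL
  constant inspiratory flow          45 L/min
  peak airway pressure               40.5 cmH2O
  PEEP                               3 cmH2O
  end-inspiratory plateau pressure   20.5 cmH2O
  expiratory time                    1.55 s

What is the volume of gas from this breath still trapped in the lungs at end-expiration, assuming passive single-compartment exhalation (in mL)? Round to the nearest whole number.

Flow: 45 L/min ÷ 60 = 0.75 L/s.
R = (PIP − Pplat)/V̇ = (40.5 − 20.5) / 0.75 = 20.0/0.75 = 26.667 cmH2O·s/L.
C = Vt/(Pplat − PEEP) = 480.0 / (20.5 − 3) = 480.0/17.5 = 27.429 mL/cmH2O.
τ = R × C = 26.667 × 0.02743 L/cmH2O = 0.7315 s.
Fraction remaining = e^(−Te/τ) = e^(−1.55/0.7315) = 0.1202.
Trapped volume = 480.0 × 0.1202 = 57.696 mL.

58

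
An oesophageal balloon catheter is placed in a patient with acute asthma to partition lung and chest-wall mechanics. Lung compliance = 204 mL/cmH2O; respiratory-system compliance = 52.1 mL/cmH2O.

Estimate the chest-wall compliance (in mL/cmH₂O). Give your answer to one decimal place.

1/Ccw = 1/Crs − 1/CL.
1/Ccw = 1/52.1 − 1/204 = 0.01429.
Ccw = 69.979 mL/cmH2O.

70.0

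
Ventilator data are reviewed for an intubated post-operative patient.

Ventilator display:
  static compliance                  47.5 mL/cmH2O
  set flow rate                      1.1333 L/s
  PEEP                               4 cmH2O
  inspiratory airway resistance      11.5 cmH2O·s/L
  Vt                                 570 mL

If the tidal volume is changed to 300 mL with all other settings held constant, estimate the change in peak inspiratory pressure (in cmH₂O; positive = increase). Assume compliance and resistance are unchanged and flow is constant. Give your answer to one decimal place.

PIP = Vt/C + R·V̇ + PEEP (constant-flow equation of motion).
Only the elastic term changes: ΔPIP = ΔVt / C = (300 − 570) / 47.5 = -5.684 cmH2O.

-5.7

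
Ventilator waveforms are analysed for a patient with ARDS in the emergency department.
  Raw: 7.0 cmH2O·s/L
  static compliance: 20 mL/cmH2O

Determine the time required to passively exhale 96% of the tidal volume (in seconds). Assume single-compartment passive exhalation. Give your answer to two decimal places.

0.45

τ = R × C = 7.0 × 20 mL/cmH2O = 7.0 × 0.020 L/cmH2O = 0.14 s.
Exhaled fraction f = 1 − e^(−t/τ) → t = −τ·ln(1 − f) = −0.14·ln(0.04) = 0.4506 s.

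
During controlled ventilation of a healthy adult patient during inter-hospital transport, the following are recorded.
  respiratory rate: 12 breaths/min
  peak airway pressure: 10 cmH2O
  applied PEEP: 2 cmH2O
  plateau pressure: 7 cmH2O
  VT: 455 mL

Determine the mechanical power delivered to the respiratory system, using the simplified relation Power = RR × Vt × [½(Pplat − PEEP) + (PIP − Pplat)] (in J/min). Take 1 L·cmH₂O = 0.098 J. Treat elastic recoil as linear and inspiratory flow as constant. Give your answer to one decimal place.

2.9

Per-breath work = Vt × [½(Pplat−PEEP) + (PIP−Pplat)] = 0.455 × [0.5×5.0 + 3.0] = 0.455 × 5.5 = 2.503 L·cmH2O.
Power = 12 × 2.503 = 30.036 L·cmH2O/min.
× 0.098 J/(L·cmH2O) → 2.944 J/min.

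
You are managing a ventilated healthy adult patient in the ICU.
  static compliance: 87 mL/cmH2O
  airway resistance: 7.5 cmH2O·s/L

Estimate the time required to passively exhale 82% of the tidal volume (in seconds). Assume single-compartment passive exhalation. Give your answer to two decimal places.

1.12

τ = R × C = 7.5 × 87 mL/cmH2O = 7.5 × 0.087 L/cmH2O = 0.6525 s.
Exhaled fraction f = 1 − e^(−t/τ) → t = −τ·ln(1 − f) = −0.6525·ln(0.18) = 1.119 s.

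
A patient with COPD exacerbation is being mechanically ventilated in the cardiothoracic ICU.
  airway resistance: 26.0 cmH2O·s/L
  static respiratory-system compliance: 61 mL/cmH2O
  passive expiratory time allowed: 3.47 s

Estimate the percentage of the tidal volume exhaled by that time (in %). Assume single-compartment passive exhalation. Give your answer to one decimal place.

88.8

τ = R × C = 26.0 × 61 mL/cmH2O = 26.0 × 0.061 L/cmH2O = 1.586 s.
Passive exhalation: V(t)/V₀ = e^(−t/τ) = e^(−3.47/1.586) = 0.1122.
Fraction exhaled = 1 − 0.1122 = 0.8878 → 88.78%.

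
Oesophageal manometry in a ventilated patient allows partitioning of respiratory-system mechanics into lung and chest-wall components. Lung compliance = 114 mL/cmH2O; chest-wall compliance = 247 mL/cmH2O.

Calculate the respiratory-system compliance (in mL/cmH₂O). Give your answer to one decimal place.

Lung and chest wall are elastances in series: 1/Crs = 1/CL + 1/Ccw.
1/Crs = 1/114 + 1/247 = 0.01282.
Crs = 78.003 mL/cmH2O.

78.0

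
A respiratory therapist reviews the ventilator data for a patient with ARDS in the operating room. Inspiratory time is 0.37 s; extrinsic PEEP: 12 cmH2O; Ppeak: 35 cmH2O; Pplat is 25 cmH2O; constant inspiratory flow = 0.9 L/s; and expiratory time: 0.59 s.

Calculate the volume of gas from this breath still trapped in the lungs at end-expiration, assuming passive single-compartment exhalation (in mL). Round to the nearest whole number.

Vt = flow × Ti = 0.9 L/s × 0.37 s × 1000 mL/L = 333.0 mL.
R = (PIP − Pplat)/V̇ = (35 − 25) / 0.9 = 10.0/0.9 = 11.111 cmH2O·s/L.
C = Vt/(Pplat − PEEP) = 333.0 / (25 − 12) = 333.0/13.0 = 25.615 mL/cmH2O.
τ = R × C = 11.111 × 0.02562 L/cmH2O = 0.2847 s.
Fraction remaining = e^(−Te/τ) = e^(−0.59/0.2847) = 0.1259.
Trapped volume = 333.0 × 0.1259 = 41.925 mL.

42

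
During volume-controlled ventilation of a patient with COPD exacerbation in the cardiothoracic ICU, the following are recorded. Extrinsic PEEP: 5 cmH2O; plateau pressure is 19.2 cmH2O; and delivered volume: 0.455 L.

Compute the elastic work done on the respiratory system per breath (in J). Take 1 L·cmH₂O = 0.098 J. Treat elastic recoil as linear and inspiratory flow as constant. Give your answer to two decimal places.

0.32

Elastic work ≈ ½ × (Pplat − PEEP) × Vt = 0.5 × (19.2 − 5) × 0.455 L = 0.5 × 14.2 × 0.455 = 3.231 L·cmH2O.
× 0.098 J/(L·cmH2O) → 0.3166 J.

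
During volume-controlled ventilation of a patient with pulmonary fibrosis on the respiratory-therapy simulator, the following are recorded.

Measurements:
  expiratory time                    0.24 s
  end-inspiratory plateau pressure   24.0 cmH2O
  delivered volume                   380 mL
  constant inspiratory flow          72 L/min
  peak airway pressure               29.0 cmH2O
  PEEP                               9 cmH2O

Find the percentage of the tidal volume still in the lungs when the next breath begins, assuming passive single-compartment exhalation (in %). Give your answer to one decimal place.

Flow: 72 L/min ÷ 60 = 1.2 L/s.
R = (PIP − Pplat)/V̇ = (29.0 − 24.0) / 1.2 = 5.0/1.2 = 4.167 cmH2O·s/L.
C = Vt/(Pplat − PEEP) = 380.0 / (24.0 − 9) = 380.0/15.0 = 25.333 mL/cmH2O.
τ = R × C = 4.167 × 0.02533 L/cmH2O = 0.1056 s.
Fraction remaining at end-expiration = e^(−Te/τ) = e^(−0.24/0.1056) = 0.103 → 10.3%.

10.3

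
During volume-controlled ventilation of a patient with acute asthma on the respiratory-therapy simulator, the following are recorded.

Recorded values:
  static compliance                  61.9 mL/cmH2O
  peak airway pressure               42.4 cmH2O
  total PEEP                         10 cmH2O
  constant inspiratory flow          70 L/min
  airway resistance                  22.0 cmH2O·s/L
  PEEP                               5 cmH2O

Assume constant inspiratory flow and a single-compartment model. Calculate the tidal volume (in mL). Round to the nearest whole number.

Flow: 70 L/min ÷ 60 = 1.1667 L/s.
Total PEEP = 10 cmH2O (set 5 + intrinsic 5); this is the baseline alveolar pressure.
Equation of motion (constant flow): PIP = Vt/C + R·V̇ + PEEP.
Vt/C = PIP − R·V̇ − PEEP = 42.4 − 25.667 − 10 = 6.733 cmH2O.
Vt = C × 6.733 = 61.9 × 6.733 = 416.77 mL.

417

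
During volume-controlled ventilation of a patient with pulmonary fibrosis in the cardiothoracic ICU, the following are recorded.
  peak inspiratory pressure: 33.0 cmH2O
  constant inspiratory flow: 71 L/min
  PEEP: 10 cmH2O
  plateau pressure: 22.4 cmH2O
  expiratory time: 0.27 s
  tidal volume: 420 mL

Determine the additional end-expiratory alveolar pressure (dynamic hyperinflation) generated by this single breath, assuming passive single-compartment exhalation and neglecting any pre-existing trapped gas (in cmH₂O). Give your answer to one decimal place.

5.1

Flow: 71 L/min ÷ 60 = 1.1833 L/s.
R = (PIP − Pplat)/V̇ = (33.0 − 22.4) / 1.1833 = 10.6/1.1833 = 8.958 cmH2O·s/L.
C = Vt/(Pplat − PEEP) = 420.0 / (22.4 − 10) = 420.0/12.4 = 33.871 mL/cmH2O.
τ = R × C = 8.958 × 0.03387 L/cmH2O = 0.3034 s.
Fraction remaining = e^(−Te/τ) = e^(−0.27/0.3034) = 0.4107; trapped volume = 420.0 × 0.4107 = 172.49 mL.
Additional alveolar pressure from trapping ≈ V_trapped / C = 172.49 / 33.871 = 5.093 cmH2O.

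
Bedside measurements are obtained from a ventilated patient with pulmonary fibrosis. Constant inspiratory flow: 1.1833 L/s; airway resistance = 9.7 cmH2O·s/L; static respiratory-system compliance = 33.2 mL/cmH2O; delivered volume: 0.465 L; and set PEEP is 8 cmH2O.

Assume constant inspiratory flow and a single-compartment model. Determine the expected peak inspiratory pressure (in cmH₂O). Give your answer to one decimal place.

Equation of motion (constant flow): PIP = Vt/C + R·V̇ + PEEP.
PIP = 465/33.2 + 9.7×1.1833 + 8 = 14.006 + 11.478 + 8 = 33.484 cmH2O.

33.5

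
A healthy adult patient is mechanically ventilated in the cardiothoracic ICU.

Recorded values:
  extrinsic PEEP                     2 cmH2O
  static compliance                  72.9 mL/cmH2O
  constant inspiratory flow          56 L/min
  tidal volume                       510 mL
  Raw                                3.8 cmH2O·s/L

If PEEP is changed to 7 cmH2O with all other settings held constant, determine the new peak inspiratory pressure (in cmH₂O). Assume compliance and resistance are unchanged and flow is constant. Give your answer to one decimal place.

Flow: 56 L/min ÷ 60 = 0.9333 L/s.
PIP = Vt/C + R·V̇ + PEEP (constant-flow equation of motion).
Only the baseline term changes: ΔPIP = ΔPEEP = 7 − 2 = 5.0 cmH2O.
Original PIP = 510/72.9 + 3.8×0.9333 + 2 = 12.542 cmH2O; new PIP = 12.542 + (5.0) = 17.542 cmH2O.

17.5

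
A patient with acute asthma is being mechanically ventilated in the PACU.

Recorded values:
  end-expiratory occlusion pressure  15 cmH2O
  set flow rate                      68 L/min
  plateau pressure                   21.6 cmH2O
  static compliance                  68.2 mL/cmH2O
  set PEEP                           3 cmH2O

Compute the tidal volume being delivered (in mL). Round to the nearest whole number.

End-expiratory occlusion gives total PEEP = 15 cmH2O (intrinsic PEEP = 15 − 3 = 12). Use total PEEP for the elastic gradient.
Vt = Cstat × (Pplat − PEEPtotal) = 68.2 × (21.6 − 15) = 68.2 × 6.6 = 450.12 mL.

450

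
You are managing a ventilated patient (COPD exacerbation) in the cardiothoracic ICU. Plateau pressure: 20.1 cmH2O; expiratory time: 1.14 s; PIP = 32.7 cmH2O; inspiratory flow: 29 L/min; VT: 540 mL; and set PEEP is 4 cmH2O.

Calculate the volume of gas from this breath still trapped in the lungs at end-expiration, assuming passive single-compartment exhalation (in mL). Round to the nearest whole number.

Flow: 29 L/min ÷ 60 = 0.4833 L/s.
R = (PIP − Pplat)/V̇ = (32.7 − 20.1) / 0.4833 = 12.6/0.4833 = 26.071 cmH2O·s/L.
C = Vt/(Pplat − PEEP) = 540.0 / (20.1 − 4) = 540.0/16.1 = 33.54 mL/cmH2O.
τ = R × C = 26.071 × 0.03354 L/cmH2O = 0.8744 s.
Fraction remaining = e^(−Te/τ) = e^(−1.14/0.8744) = 0.2715.
Trapped volume = 540.0 × 0.2715 = 146.61 mL.

147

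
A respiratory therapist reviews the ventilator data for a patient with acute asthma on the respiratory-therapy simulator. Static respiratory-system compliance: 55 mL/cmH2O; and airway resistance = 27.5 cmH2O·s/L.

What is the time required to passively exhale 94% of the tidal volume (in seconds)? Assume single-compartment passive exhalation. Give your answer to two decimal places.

4.26

τ = R × C = 27.5 × 55 mL/cmH2O = 27.5 × 0.055 L/cmH2O = 1.513 s.
Exhaled fraction f = 1 − e^(−t/τ) → t = −τ·ln(1 − f) = −1.513·ln(0.06) = 4.257 s.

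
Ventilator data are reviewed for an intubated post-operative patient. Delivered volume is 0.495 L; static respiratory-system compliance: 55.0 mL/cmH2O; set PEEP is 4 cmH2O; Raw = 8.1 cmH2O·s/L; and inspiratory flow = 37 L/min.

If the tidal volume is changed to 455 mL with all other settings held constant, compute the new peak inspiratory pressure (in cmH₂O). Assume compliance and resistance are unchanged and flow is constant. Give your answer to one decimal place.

Flow: 37 L/min ÷ 60 = 0.6167 L/s.
PIP = Vt/C + R·V̇ + PEEP (constant-flow equation of motion).
Only the elastic term changes: ΔPIP = ΔVt / C = (455 − 495) / 55.0 = -0.7273 cmH2O.
Original PIP = 495/55.0 + 8.1×0.6167 + 4 = 17.995 cmH2O; new PIP = 17.995 + (-0.7273) = 17.268 cmH2O.

17.3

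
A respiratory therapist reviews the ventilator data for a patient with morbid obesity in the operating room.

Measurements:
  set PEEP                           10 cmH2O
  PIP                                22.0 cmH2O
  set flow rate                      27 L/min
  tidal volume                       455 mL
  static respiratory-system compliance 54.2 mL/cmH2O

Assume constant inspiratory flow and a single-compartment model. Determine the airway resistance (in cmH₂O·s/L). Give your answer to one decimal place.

8.0

Flow: 27 L/min ÷ 60 = 0.45 L/s.
Equation of motion (constant flow): PIP = Vt/C + R·V̇ + PEEP.
R·V̇ = PIP − Vt/C − PEEP = 22.0 − 455/54.2 − 10 = 22.0 − 8.395 − 10 = 3.605 cmH2O.
R = 3.605 / 0.45 = 8.011 cmH2O·s/L.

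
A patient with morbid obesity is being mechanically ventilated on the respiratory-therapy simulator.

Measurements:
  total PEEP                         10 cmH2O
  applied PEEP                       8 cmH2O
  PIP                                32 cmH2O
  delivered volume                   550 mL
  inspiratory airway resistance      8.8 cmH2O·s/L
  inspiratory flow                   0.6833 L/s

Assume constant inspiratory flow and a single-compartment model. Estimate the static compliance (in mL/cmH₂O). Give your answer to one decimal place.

Total PEEP = 10 cmH2O (set 8 + intrinsic 2); this is the baseline alveolar pressure.
Equation of motion (constant flow): PIP = Vt/C + R·V̇ + PEEP.
Vt/C = PIP − R·V̇ − PEEP = 32 − 8.8×0.6833 − 10 = 32 − 6.013 − 10 = 15.987 cmH2O.
C = Vt / 15.987 = 550 / 15.987 = 34.403 mL/cmH2O.

34.4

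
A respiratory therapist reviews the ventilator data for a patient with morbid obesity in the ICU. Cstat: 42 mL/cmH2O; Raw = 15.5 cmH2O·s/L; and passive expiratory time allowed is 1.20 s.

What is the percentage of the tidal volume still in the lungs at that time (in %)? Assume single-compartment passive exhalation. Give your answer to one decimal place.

15.8

τ = R × C = 15.5 × 42 mL/cmH2O = 15.5 × 0.042 L/cmH2O = 0.651 s.
Passive exhalation: V(t)/V₀ = e^(−t/τ) = e^(−1.20/0.651) = 0.1583.
Fraction remaining = 0.1583 → 15.83%.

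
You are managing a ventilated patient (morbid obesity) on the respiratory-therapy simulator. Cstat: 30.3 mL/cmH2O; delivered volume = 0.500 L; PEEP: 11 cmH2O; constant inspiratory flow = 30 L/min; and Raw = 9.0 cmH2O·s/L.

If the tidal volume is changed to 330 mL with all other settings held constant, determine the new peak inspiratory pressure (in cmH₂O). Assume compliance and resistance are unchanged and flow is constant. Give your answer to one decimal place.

Flow: 30 L/min ÷ 60 = 0.5 L/s.
PIP = Vt/C + R·V̇ + PEEP (constant-flow equation of motion).
Only the elastic term changes: ΔPIP = ΔVt / C = (330 − 500) / 30.3 = -5.611 cmH2O.
Original PIP = 500/30.3 + 9.0×0.5 + 11 = 32.002 cmH2O; new PIP = 32.002 + (-5.611) = 26.391 cmH2O.

26.4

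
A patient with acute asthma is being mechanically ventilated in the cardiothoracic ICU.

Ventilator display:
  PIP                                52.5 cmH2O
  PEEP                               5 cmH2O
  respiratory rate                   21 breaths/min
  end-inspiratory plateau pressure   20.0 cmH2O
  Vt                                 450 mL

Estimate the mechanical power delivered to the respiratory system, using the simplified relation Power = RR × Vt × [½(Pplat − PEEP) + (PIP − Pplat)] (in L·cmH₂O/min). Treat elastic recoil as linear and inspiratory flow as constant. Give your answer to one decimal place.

Per-breath work = Vt × [½(Pplat−PEEP) + (PIP−Pplat)] = 0.450 × [0.5×15.0 + 32.5] = 0.450 × 40.0 = 18.0 L·cmH2O.
Power = 21 × 18.0 = 378.0 L·cmH2O/min.

378.0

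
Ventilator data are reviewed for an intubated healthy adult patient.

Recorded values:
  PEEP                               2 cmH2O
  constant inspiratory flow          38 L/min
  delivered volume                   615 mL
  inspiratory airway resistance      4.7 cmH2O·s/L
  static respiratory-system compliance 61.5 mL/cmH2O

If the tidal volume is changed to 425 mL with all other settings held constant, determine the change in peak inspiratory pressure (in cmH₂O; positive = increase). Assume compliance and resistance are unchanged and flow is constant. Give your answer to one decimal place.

PIP = Vt/C + R·V̇ + PEEP (constant-flow equation of motion).
Only the elastic term changes: ΔPIP = ΔVt / C = (425 − 615) / 61.5 = -3.089 cmH2O.

-3.1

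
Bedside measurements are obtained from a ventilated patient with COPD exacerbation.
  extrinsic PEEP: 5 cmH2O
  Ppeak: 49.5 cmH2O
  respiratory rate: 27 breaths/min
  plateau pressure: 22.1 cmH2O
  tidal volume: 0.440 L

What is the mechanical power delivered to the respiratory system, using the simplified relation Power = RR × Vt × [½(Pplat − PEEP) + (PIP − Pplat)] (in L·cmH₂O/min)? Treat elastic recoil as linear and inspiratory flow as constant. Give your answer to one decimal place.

427.1

Per-breath work = Vt × [½(Pplat−PEEP) + (PIP−Pplat)] = 0.440 × [0.5×17.1 + 27.4] = 0.440 × 35.95 = 15.818 L·cmH2O.
Power = 27 × 15.818 = 427.09 L·cmH2O/min.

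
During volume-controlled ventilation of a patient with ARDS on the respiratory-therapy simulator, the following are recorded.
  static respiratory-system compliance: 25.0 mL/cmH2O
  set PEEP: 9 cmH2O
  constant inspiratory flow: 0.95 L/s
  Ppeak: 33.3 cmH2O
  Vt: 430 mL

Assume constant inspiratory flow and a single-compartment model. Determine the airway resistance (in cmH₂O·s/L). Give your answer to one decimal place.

7.5

Equation of motion (constant flow): PIP = Vt/C + R·V̇ + PEEP.
R·V̇ = PIP − Vt/C − PEEP = 33.3 − 430/25.0 − 9 = 33.3 − 17.2 − 9 = 7.1 cmH2O.
R = 7.1 / 0.95 = 7.474 cmH2O·s/L.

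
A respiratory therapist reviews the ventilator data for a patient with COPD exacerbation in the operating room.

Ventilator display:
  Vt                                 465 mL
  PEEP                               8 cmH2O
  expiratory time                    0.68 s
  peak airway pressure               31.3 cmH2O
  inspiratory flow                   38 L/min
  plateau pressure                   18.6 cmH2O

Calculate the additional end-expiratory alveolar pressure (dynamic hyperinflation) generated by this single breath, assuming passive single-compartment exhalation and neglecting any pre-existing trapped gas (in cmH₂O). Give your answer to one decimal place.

4.9

Flow: 38 L/min ÷ 60 = 0.6333 L/s.
R = (PIP − Pplat)/V̇ = (31.3 − 18.6) / 0.6333 = 12.7/0.6333 = 20.054 cmH2O·s/L.
C = Vt/(Pplat − PEEP) = 465.0 / (18.6 − 8) = 465.0/10.6 = 43.868 mL/cmH2O.
τ = R × C = 20.054 × 0.04387 L/cmH2O = 0.8798 s.
Fraction remaining = e^(−Te/τ) = e^(−0.68/0.8798) = 0.4617; trapped volume = 465.0 × 0.4617 = 214.69 mL.
Additional alveolar pressure from trapping ≈ V_trapped / C = 214.69 / 43.868 = 4.894 cmH2O.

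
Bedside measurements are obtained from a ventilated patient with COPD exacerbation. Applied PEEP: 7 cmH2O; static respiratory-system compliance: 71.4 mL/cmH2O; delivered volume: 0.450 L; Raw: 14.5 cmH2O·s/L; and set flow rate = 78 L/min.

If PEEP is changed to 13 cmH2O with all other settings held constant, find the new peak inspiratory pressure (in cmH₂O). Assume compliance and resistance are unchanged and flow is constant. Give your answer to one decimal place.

Flow: 78 L/min ÷ 60 = 1.3 L/s.
PIP = Vt/C + R·V̇ + PEEP (constant-flow equation of motion).
Only the baseline term changes: ΔPIP = ΔPEEP = 13 − 7 = 6.0 cmH2O.
Original PIP = 450/71.4 + 14.5×1.3 + 7 = 32.153 cmH2O; new PIP = 32.153 + (6.0) = 38.153 cmH2O.

38.2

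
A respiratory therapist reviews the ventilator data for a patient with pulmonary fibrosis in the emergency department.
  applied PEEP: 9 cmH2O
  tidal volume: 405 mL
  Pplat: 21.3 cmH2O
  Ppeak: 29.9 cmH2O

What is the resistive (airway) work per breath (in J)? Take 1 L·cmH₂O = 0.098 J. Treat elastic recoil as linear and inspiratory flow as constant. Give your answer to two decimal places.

With constant inspiratory flow the resistive pressure is constant at PIP − Pplat = 29.9 − 21.3 = 8.6 cmH2O, so resistive work = 8.6 × 0.405 = 3.483 L·cmH2O.
× 0.098 J/(L·cmH2O) → 0.3413 J.

0.34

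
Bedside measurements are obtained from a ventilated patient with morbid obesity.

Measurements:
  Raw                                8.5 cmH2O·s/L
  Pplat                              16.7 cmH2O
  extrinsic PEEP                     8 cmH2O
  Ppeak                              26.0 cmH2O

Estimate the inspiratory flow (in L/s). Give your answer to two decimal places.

1.09

flow = (PIP − Pplat) / Raw = 9.3 / 8.5 = 1.094 L/s.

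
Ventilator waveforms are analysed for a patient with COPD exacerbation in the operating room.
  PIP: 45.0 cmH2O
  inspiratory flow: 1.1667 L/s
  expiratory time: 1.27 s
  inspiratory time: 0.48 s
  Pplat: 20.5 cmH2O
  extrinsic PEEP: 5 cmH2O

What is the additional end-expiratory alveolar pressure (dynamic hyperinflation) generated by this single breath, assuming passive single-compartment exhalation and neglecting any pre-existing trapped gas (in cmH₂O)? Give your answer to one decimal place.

2.9

Vt = flow × Ti = 1.1667 L/s × 0.48 s × 1000 mL/L = 560.02 mL.
R = (PIP − Pplat)/V̇ = (45.0 − 20.5) / 1.1667 = 24.5/1.1667 = 20.999 cmH2O·s/L.
C = Vt/(Pplat − PEEP) = 560.02 / (20.5 − 5) = 560.02/15.5 = 36.13 mL/cmH2O.
τ = R × C = 20.999 × 0.03613 L/cmH2O = 0.7587 s.
Fraction remaining = e^(−Te/τ) = e^(−1.27/0.7587) = 0.1875; trapped volume = 560.02 × 0.1875 = 105.0 mL.
Additional alveolar pressure from trapping ≈ V_trapped / C = 105.0 / 36.13 = 2.906 cmH2O.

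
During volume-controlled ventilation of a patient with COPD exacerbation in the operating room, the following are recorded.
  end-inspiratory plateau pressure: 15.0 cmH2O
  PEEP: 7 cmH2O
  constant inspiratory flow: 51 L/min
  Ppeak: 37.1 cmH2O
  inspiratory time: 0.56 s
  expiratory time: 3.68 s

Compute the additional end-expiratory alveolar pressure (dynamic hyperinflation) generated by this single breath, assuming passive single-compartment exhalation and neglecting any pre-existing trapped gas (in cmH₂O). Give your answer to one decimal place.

0.7

Flow: 51 L/min ÷ 60 = 0.85 L/s.
Vt = flow × Ti = 0.85 L/s × 0.56 s × 1000 mL/L = 476.0 mL.
R = (PIP − Pplat)/V̇ = (37.1 − 15.0) / 0.85 = 22.1/0.85 = 26.0 cmH2O·s/L.
C = Vt/(Pplat − PEEP) = 476.0 / (15.0 − 7) = 476.0/8.0 = 59.5 mL/cmH2O.
τ = R × C = 26.0 × 0.0595 L/cmH2O = 1.547 s.
Fraction remaining = e^(−Te/τ) = e^(−3.68/1.547) = 0.09266; trapped volume = 476.0 × 0.09266 = 44.106 mL.
Additional alveolar pressure from trapping ≈ V_trapped / C = 44.106 / 59.5 = 0.7413 cmH2O.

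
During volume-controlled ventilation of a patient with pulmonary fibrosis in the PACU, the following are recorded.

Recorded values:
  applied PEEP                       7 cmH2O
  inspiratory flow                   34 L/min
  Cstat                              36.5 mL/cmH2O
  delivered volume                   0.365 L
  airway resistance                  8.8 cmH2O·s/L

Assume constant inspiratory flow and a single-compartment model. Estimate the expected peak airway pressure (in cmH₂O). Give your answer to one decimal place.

22.0

Flow: 34 L/min ÷ 60 = 0.5667 L/s.
Equation of motion (constant flow): PIP = Vt/C + R·V̇ + PEEP.
PIP = 365/36.5 + 8.8×0.5667 + 7 = 10.0 + 4.987 + 7 = 21.987 cmH2O.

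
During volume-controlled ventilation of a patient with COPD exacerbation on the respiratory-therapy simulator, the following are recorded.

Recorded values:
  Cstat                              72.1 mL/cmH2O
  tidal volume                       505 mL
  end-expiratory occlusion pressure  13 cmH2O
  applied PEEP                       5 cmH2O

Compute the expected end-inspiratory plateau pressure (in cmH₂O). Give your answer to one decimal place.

20.0

End-expiratory occlusion gives total PEEP = 13 cmH2O (intrinsic PEEP = 13 − 5 = 8). Use total PEEP for the elastic gradient.
Pplat = PEEPtotal + Vt / Cstat = 13 + 505 / 72.1 = 13 + 7.004 = 20.004 cmH2O.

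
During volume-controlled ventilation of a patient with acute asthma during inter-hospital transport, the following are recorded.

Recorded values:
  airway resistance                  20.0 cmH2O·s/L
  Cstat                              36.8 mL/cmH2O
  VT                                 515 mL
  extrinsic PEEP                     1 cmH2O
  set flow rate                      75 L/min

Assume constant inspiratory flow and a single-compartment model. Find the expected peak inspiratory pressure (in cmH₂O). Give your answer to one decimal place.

Flow: 75 L/min ÷ 60 = 1.25 L/s.
Equation of motion (constant flow): PIP = Vt/C + R·V̇ + PEEP.
PIP = 515/36.8 + 20.0×1.25 + 1 = 13.995 + 25.0 + 1 = 39.995 cmH2O.

40.0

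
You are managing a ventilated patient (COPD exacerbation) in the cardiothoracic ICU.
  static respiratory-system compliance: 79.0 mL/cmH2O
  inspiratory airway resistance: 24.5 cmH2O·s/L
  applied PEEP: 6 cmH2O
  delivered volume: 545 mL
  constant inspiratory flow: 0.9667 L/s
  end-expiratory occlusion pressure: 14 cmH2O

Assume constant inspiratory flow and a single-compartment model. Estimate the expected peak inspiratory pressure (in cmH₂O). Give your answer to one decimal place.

Total PEEP = 14 cmH2O (set 6 + intrinsic 8); this is the baseline alveolar pressure.
Equation of motion (constant flow): PIP = Vt/C + R·V̇ + PEEP.
PIP = 545/79.0 + 24.5×0.9667 + 14 = 6.899 + 23.684 + 14 = 44.583 cmH2O.

44.6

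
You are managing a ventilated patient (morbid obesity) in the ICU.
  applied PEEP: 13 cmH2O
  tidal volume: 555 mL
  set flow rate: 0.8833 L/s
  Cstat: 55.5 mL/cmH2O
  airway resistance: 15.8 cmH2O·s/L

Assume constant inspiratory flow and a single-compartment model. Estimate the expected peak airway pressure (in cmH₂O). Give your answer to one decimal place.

Equation of motion (constant flow): PIP = Vt/C + R·V̇ + PEEP.
PIP = 555/55.5 + 15.8×0.8833 + 13 = 10.0 + 13.956 + 13 = 36.956 cmH2O.

37.0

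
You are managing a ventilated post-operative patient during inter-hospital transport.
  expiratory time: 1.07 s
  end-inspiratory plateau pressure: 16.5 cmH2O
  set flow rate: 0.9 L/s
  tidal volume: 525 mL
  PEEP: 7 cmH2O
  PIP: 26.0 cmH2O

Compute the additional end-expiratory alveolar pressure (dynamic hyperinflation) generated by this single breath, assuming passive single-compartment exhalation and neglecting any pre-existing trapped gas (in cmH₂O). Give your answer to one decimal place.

1.5

R = (PIP − Pplat)/V̇ = (26.0 − 16.5) / 0.9 = 9.5/0.9 = 10.556 cmH2O·s/L.
C = Vt/(Pplat − PEEP) = 525.0 / (16.5 − 7) = 525.0/9.5 = 55.263 mL/cmH2O.
τ = R × C = 10.556 × 0.05526 L/cmH2O = 0.5833 s.
Fraction remaining = e^(−Te/τ) = e^(−1.07/0.5833) = 0.1597; trapped volume = 525.0 × 0.1597 = 83.843 mL.
Additional alveolar pressure from trapping ≈ V_trapped / C = 83.843 / 55.263 = 1.517 cmH2O.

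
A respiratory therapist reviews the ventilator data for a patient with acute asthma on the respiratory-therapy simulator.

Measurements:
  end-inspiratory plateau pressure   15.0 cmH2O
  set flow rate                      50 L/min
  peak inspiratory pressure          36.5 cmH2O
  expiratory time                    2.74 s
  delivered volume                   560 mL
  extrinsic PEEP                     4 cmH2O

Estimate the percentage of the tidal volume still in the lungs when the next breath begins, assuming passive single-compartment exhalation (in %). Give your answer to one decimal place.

12.4

Flow: 50 L/min ÷ 60 = 0.8333 L/s.
R = (PIP − Pplat)/V̇ = (36.5 − 15.0) / 0.8333 = 21.5/0.8333 = 25.801 cmH2O·s/L.
C = Vt/(Pplat − PEEP) = 560.0 / (15.0 − 4) = 560.0/11.0 = 50.909 mL/cmH2O.
τ = R × C = 25.801 × 0.05091 L/cmH2O = 1.314 s.
Fraction remaining at end-expiration = e^(−Te/τ) = e^(−2.74/1.314) = 0.1243 → 12.43%.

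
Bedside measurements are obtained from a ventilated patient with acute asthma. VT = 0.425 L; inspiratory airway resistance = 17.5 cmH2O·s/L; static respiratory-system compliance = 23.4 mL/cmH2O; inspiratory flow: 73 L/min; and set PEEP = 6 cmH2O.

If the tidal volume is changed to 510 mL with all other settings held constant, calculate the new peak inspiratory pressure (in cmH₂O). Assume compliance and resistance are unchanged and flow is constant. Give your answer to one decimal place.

49.1

Flow: 73 L/min ÷ 60 = 1.2167 L/s.
PIP = Vt/C + R·V̇ + PEEP (constant-flow equation of motion).
Only the elastic term changes: ΔPIP = ΔVt / C = (510 − 425) / 23.4 = 3.632 cmH2O.
Original PIP = 425/23.4 + 17.5×1.2167 + 6 = 45.455 cmH2O; new PIP = 45.455 + (3.632) = 49.087 cmH2O.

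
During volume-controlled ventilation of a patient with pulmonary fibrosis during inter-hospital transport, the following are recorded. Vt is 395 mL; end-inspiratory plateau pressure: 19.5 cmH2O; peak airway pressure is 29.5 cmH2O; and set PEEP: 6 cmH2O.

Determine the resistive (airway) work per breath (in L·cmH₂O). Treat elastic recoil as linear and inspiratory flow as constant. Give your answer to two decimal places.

3.95

With constant inspiratory flow the resistive pressure is constant at PIP − Pplat = 29.5 − 19.5 = 10.0 cmH2O, so resistive work = 10.0 × 0.395 = 3.95 L·cmH2O.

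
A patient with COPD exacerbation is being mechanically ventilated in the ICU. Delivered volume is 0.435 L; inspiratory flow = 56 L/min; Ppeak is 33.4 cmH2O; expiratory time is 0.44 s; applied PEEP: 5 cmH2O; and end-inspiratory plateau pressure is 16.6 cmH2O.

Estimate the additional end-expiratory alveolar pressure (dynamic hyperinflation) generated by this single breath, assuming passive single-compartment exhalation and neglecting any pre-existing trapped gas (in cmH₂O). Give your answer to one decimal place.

Flow: 56 L/min ÷ 60 = 0.9333 L/s.
R = (PIP − Pplat)/V̇ = (33.4 − 16.6) / 0.9333 = 16.8/0.9333 = 18.001 cmH2O·s/L.
C = Vt/(Pplat − PEEP) = 435.0 / (16.6 − 5) = 435.0/11.6 = 37.5 mL/cmH2O.
τ = R × C = 18.001 × 0.0375 L/cmH2O = 0.675 s.
Fraction remaining = e^(−Te/τ) = e^(−0.44/0.675) = 0.5211; trapped volume = 435.0 × 0.5211 = 226.68 mL.
Additional alveolar pressure from trapping ≈ V_trapped / C = 226.68 / 37.5 = 6.045 cmH2O.

6.0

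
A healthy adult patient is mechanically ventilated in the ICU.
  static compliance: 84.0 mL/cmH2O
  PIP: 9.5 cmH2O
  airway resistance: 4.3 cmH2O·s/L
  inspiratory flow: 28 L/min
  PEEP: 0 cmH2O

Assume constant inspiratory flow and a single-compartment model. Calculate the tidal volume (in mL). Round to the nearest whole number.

Flow: 28 L/min ÷ 60 = 0.4667 L/s.
Equation of motion (constant flow): PIP = Vt/C + R·V̇ + PEEP.
Vt/C = PIP − R·V̇ − PEEP = 9.5 − 2.007 − 0 = 7.493 cmH2O.
Vt = C × 7.493 = 84.0 × 7.493 = 629.41 mL.

629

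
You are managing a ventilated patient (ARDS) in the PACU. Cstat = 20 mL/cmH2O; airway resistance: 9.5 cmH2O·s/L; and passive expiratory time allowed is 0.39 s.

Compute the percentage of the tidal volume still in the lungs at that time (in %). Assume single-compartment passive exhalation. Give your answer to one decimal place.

12.8

τ = R × C = 9.5 × 20 mL/cmH2O = 9.5 × 0.020 L/cmH2O = 0.19 s.
Passive exhalation: V(t)/V₀ = e^(−t/τ) = e^(−0.39/0.19) = 0.1284.
Fraction remaining = 0.1284 → 12.84%.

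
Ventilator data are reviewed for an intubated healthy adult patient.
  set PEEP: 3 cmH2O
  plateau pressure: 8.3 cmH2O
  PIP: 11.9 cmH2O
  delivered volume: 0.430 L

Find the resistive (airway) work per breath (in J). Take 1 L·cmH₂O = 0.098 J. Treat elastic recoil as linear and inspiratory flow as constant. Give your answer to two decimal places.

With constant inspiratory flow the resistive pressure is constant at PIP − Pplat = 11.9 − 8.3 = 3.6 cmH2O, so resistive work = 3.6 × 0.430 = 1.548 L·cmH2O.
× 0.098 J/(L·cmH2O) → 0.1517 J.

0.15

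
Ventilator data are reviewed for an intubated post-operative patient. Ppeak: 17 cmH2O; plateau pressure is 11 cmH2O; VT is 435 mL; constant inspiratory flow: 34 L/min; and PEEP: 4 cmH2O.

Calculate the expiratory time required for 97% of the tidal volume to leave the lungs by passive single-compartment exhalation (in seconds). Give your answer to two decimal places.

Flow: 34 L/min ÷ 60 = 0.5667 L/s.
R = (PIP − Pplat)/V̇ = (17 − 11) / 0.5667 = 6.0/0.5667 = 10.588 cmH2O·s/L.
C = Vt/(Pplat − PEEP) = 435.0 / (11 − 4) = 435.0/7.0 = 62.143 mL/cmH2O.
τ = R × C = 10.588 × 0.06214 L/cmH2O = 0.6579 s.
t = −τ·ln(1 − 0.97) = −0.6579·ln(0.03) = 2.307 s.

2.31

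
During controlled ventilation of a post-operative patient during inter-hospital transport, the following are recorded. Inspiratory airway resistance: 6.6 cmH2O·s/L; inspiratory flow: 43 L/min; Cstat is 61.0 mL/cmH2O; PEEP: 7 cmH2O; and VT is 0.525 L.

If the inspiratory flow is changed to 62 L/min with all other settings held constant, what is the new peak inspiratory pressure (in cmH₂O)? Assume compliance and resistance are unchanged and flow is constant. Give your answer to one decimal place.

22.4

Flow: 43 L/min ÷ 60 = 0.7167 L/s.
New flow: 62 L/min ÷ 60 = 1.0333 L/s.
PIP = Vt/C + R·V̇ + PEEP (constant-flow equation of motion).
Only the resistive term changes: ΔPIP = R × ΔV̇ = 6.6 × (1.0333 − 0.7167) = 6.6 × 0.3166 = 2.09 cmH2O.
Original PIP = 525/61.0 + 6.6×0.7167 + 7 = 20.337 cmH2O; new PIP = 20.337 + (2.09) = 22.427 cmH2O.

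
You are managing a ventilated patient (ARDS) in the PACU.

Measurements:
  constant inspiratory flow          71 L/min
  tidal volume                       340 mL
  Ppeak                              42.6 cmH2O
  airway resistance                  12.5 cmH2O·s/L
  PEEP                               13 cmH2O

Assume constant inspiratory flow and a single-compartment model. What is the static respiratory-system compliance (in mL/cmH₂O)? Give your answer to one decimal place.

23.0

Flow: 71 L/min ÷ 60 = 1.1833 L/s.
Equation of motion (constant flow): PIP = Vt/C + R·V̇ + PEEP.
Vt/C = PIP − R·V̇ − PEEP = 42.6 − 12.5×1.1833 − 13 = 42.6 − 14.791 − 13 = 14.809 cmH2O.
C = Vt / 14.809 = 340 / 14.809 = 22.959 mL/cmH2O.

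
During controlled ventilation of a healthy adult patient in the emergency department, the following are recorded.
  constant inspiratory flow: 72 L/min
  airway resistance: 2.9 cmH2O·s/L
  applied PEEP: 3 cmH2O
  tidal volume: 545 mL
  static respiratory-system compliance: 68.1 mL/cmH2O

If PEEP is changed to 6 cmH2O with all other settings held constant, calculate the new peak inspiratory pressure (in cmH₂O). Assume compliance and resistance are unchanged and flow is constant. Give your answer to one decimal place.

Flow: 72 L/min ÷ 60 = 1.2 L/s.
PIP = Vt/C + R·V̇ + PEEP (constant-flow equation of motion).
Only the baseline term changes: ΔPIP = ΔPEEP = 6 − 3 = 3.0 cmH2O.
Original PIP = 545/68.1 + 2.9×1.2 + 3 = 14.483 cmH2O; new PIP = 14.483 + (3.0) = 17.483 cmH2O.

17.5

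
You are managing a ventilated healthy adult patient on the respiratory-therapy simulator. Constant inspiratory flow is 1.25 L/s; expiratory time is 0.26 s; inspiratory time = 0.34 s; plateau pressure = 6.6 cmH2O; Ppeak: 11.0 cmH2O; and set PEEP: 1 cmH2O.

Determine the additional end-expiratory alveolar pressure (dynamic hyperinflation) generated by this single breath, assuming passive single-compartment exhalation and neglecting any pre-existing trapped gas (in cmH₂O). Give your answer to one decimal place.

Vt = flow × Ti = 1.25 L/s × 0.34 s × 1000 mL/L = 425.0 mL.
R = (PIP − Pplat)/V̇ = (11.0 − 6.6) / 1.25 = 4.4/1.25 = 3.52 cmH2O·s/L.
C = Vt/(Pplat − PEEP) = 425.0 / (6.6 − 1) = 425.0/5.6 = 75.893 mL/cmH2O.
τ = R × C = 3.52 × 0.07589 L/cmH2O = 0.2671 s.
Fraction remaining = e^(−Te/τ) = e^(−0.26/0.2671) = 0.3778; trapped volume = 425.0 × 0.3778 = 160.57 mL.
Additional alveolar pressure from trapping ≈ V_trapped / C = 160.57 / 75.893 = 2.116 cmH2O.

2.1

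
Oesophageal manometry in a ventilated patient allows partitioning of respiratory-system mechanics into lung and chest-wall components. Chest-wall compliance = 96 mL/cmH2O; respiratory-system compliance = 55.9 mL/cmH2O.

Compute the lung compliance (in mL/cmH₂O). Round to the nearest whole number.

134

1/CL = 1/Crs − 1/Ccw.
1/CL = 1/55.9 − 1/96 = 0.007472.
CL = 133.83 mL/cmH2O.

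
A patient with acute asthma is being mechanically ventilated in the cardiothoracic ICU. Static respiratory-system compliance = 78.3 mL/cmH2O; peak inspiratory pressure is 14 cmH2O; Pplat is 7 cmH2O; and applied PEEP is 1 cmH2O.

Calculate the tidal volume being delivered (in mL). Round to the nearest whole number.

Vt = Cstat × (Pplat − PEEP) = 78.3 × (7 − 1) = 78.3 × 6.0 = 469.8 mL.

470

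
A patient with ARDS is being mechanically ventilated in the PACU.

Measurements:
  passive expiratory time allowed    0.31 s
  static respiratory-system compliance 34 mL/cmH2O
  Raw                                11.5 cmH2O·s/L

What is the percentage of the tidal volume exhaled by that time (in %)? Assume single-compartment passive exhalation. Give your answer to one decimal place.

τ = R × C = 11.5 × 34 mL/cmH2O = 11.5 × 0.034 L/cmH2O = 0.391 s.
Passive exhalation: V(t)/V₀ = e^(−t/τ) = e^(−0.31/0.391) = 0.4526.
Fraction exhaled = 1 − 0.4526 = 0.5474 → 54.74%.

54.7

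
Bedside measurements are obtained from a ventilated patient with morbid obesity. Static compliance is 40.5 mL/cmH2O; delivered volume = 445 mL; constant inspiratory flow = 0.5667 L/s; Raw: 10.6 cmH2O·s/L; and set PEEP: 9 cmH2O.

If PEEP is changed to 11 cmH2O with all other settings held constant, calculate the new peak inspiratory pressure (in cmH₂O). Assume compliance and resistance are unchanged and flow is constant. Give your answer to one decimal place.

PIP = Vt/C + R·V̇ + PEEP (constant-flow equation of motion).
Only the baseline term changes: ΔPIP = ΔPEEP = 11 − 9 = 2.0 cmH2O.
Original PIP = 445/40.5 + 10.6×0.5667 + 9 = 25.995 cmH2O; new PIP = 25.995 + (2.0) = 27.995 cmH2O.

28.0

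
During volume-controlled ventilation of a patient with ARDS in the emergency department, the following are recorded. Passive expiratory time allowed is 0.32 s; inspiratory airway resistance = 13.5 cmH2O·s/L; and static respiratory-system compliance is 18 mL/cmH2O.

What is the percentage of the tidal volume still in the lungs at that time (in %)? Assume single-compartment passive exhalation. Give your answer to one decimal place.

26.8

τ = R × C = 13.5 × 18 mL/cmH2O = 13.5 × 0.018 L/cmH2O = 0.243 s.
Passive exhalation: V(t)/V₀ = e^(−t/τ) = e^(−0.32/0.243) = 0.268.
Fraction remaining = 0.268 → 26.8%.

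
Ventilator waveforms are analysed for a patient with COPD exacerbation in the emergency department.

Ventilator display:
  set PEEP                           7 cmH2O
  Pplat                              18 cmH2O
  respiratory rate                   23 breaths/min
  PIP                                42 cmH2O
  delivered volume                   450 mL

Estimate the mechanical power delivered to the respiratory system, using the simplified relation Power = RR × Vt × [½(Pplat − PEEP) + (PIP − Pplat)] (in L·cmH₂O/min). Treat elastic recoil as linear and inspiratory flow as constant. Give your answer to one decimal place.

Per-breath work = Vt × [½(Pplat−PEEP) + (PIP−Pplat)] = 0.450 × [0.5×11.0 + 24.0] = 0.450 × 29.5 = 13.275 L·cmH2O.
Power = 23 × 13.275 = 305.33 L·cmH2O/min.

305.3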